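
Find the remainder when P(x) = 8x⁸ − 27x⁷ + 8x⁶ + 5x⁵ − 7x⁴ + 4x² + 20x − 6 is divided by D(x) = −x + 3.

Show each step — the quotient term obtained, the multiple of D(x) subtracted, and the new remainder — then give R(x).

R(x) = 9

Step 1: lead(8x⁸ − 27x⁷ + 8x⁶ + 5x⁵ − 7x⁴ + 4x² + 20x − 6) ÷ lead(D) = 8x⁸ ÷ −x = −8x⁷. Subtract (−8x⁷)·D = 8x⁸ − 24x⁷. Remainder: −3x⁷ + 8x⁶ + 5x⁵ − 7x⁴ + 4x² + 20x − 6.
Step 2: lead(−3x⁷ + 8x⁶ + 5x⁵ − 7x⁴ + 4x² + 20x − 6) ÷ lead(D) = −3x⁷ ÷ −x = 3x⁶. Subtract (3x⁶)·D = −3x⁷ + 9x⁶. Remainder: −x⁶ + 5x⁵ − 7x⁴ + 4x² + 20x − 6.
Step 3: lead(−x⁶ + 5x⁵ − 7x⁴ + 4x² + 20x − 6) ÷ lead(D) = −x⁶ ÷ −x = x⁵. Subtract (x⁵)·D = −x⁶ + 3x⁵. Remainder: 2x⁵ − 7x⁴ + 4x² + 20x − 6.
Step 4: lead(2x⁵ − 7x⁴ + 4x² + 20x − 6) ÷ lead(D) = 2x⁵ ÷ −x = −2x⁴. Subtract (−2x⁴)·D = 2x⁵ − 6x⁴. Remainder: −x⁴ + 4x² + 20x − 6.
Step 5: lead(−x⁴ + 4x² + 20x − 6) ÷ lead(D) = −x⁴ ÷ −x = x³. Subtract (x³)·D = −x⁴ + 3x³. Remainder: −3x³ + 4x² + 20x − 6.
Step 6: lead(−3x³ + 4x² + 20x − 6) ÷ lead(D) = −3x³ ÷ −x = 3x². Subtract (3x²)·D = −3x³ + 9x². Remainder: −5x² + 20x − 6.
Step 7: lead(−5x² + 20x − 6) ÷ lead(D) = −5x² ÷ −x = 5x. Subtract (5x)·D = −5x² + 15x. Remainder: 5x − 6.
Step 8: lead(5x − 6) ÷ lead(D) = 5x ÷ −x = −5. Subtract (−5)·D = 5x − 15. Remainder: 9.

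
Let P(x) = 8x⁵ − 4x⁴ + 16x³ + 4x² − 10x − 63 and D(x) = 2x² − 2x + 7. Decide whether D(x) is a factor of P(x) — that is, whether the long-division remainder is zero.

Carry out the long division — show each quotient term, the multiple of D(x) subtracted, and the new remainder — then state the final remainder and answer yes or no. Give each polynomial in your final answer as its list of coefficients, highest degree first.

Step 1: lead(8x⁵ − 4x⁴ + 16x³ + 4x² − 10x − 63) ÷ lead(D) = 8x⁵ ÷ 2x² = 4x³. Subtract (4x³)·D = 8x⁵ − 8x⁴ + 28x³. Remainder: 4x⁴ − 12x³ + 4x² − 10x − 63.
Step 2: lead(4x⁴ − 12x³ + 4x² − 10x − 63) ÷ lead(D) = 4x⁴ ÷ 2x² = 2x². Subtract (2x²)·D = 4x⁴ − 4x³ + 14x². Remainder: −8x³ − 10x² − 10x − 63.
Step 3: lead(−8x³ − 10x² − 10x − 63) ÷ lead(D) = −8x³ ÷ 2x² = −4x. Subtract (−4x)·D = −8x³ + 8x² − 28x. Remainder: −18x² + 18x − 63.
Step 4: lead(−18x² + 18x − 63) ÷ lead(D) = −18x² ÷ 2x² = −9. Subtract (−9)·D = −18x² + 18x − 63. Remainder: 0.

R = [0], so D(x) is a factor of P(x). yes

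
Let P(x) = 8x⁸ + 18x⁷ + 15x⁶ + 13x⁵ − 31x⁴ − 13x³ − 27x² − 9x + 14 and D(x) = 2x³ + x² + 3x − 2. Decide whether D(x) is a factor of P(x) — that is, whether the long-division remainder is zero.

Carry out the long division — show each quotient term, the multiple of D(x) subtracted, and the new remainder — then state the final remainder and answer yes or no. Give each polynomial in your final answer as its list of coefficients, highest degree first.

Step 1: lead(8x⁸ + 18x⁷ + 15x⁶ + 13x⁵ − 31x⁴ − 13x³ − 27x² − 9x + 14) ÷ lead(D) = 8x⁸ ÷ 2x³ = 4x⁵. Subtract (4x⁵)·D = 8x⁸ + 4x⁷ + 12x⁶ − 8x⁵. Remainder: 14x⁷ + 3x⁶ + 21x⁵ − 31x⁴ − 13x³ − 27x² − 9x + 14.
Step 2: lead(14x⁷ + 3x⁶ + 21x⁵ − 31x⁴ − 13x³ − 27x² − 9x + 14) ÷ lead(D) = 14x⁷ ÷ 2x³ = 7x⁴. Subtract (7x⁴)·D = 14x⁷ + 7x⁶ + 21x⁵ − 14x⁴. Remainder: −4x⁶ − 17x⁴ − 13x³ − 27x² − 9x + 14.
Step 3: lead(−4x⁶ − 17x⁴ − 13x³ − 27x² − 9x + 14) ÷ lead(D) = −4x⁶ ÷ 2x³ = −2x³. Subtract (−2x³)·D = −4x⁶ − 2x⁵ − 6x⁴ + 4x³. Remainder: 2x⁵ − 11x⁴ − 17x³ − 27x² − 9x + 14.
Step 4: lead(2x⁵ − 11x⁴ − 17x³ − 27x² − 9x + 14) ÷ lead(D) = 2x⁵ ÷ 2x³ = x². Subtract (x²)·D = 2x⁵ + x⁴ + 3x³ − 2x². Remainder: −12x⁴ − 20x³ − 25x² − 9x + 14.
Step 5: lead(−12x⁴ − 20x³ − 25x² − 9x + 14) ÷ lead(D) = −12x⁴ ÷ 2x³ = −6x. Subtract (−6x)·D = −12x⁴ − 6x³ − 18x² + 12x. Remainder: −14x³ − 7x² − 21x + 14.
Step 6: lead(−14x³ − 7x² − 21x + 14) ÷ lead(D) = −14x³ ÷ 2x³ = −7. Subtract (−7)·D = −14x³ − 7x² − 21x + 14. Remainder: 0.

R = [0], so D(x) is a factor of P(x). yes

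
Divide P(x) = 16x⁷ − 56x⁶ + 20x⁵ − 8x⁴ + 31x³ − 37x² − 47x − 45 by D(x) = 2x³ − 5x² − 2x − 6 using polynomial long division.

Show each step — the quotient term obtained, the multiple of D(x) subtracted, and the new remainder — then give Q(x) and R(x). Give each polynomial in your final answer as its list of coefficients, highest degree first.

Step 1: lead(16x⁷ − 56x⁶ + 20x⁵ − 8x⁴ + 31x³ − 37x² − 47x − 45) ÷ lead(D) = 16x⁷ ÷ 2x³ = 8x⁴. Subtract (8x⁴)·D = 16x⁷ − 40x⁶ − 16x⁵ − 48x⁴. Remainder: −16x⁶ + 36x⁵ + 40x⁴ + 31x³ − 37x² − 47x − 45.
Step 2: lead(−16x⁶ + 36x⁵ + 40x⁴ + 31x³ − 37x² − 47x − 45) ÷ lead(D) = −16x⁶ ÷ 2x³ = −8x³. Subtract (−8x³)·D = −16x⁶ + 40x⁵ + 16x⁴ + 48x³. Remainder: −4x⁵ + 24x⁴ − 17x³ − 37x² − 47x − 45.
Step 3: lead(−4x⁵ + 24x⁴ − 17x³ − 37x² − 47x − 45) ÷ lead(D) = −4x⁵ ÷ 2x³ = −2x². Subtract (−2x²)·D = −4x⁵ + 10x⁴ + 4x³ + 12x². Remainder: 14x⁴ − 21x³ − 49x² − 47x − 45.
Step 4: lead(14x⁴ − 21x³ − 49x² − 47x − 45) ÷ lead(D) = 14x⁴ ÷ 2x³ = 7x. Subtract (7x)·D = 14x⁴ − 35x³ − 14x² − 42x. Remainder: 14x³ − 35x² − 5x − 45.
Step 5: lead(14x³ − 35x² − 5x − 45) ÷ lead(D) = 14x³ ÷ 2x³ = 7. Subtract (7)·D = 14x³ − 35x² − 14x − 42. Remainder: 9x − 3.

Q = [8, -8, -2, 7, 7]; R = [9, -3]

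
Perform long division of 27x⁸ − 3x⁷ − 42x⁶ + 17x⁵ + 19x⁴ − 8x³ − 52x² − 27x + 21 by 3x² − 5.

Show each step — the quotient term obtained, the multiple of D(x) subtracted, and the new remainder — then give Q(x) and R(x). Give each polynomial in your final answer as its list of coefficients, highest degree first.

Q = [9, -1, 1, 4, 8, 4, -4]; R = [-7, 1]

Step 1: lead(27x⁸ − 3x⁷ − 42x⁶ + 17x⁵ + 19x⁴ − 8x³ − 52x² − 27x + 21) ÷ lead(D) = 27x⁸ ÷ 3x² = 9x⁶. Subtract (9x⁶)·D = 27x⁸ − 45x⁶. Remainder: −3x⁷ + 3x⁶ + 17x⁵ + 19x⁴ − 8x³ − 52x² − 27x + 21.
Step 2: lead(−3x⁷ + 3x⁶ + 17x⁵ + 19x⁴ − 8x³ − 52x² − 27x + 21) ÷ lead(D) = −3x⁷ ÷ 3x² = −x⁵. Subtract (−x⁵)·D = −3x⁷ + 5x⁵. Remainder: 3x⁶ + 12x⁵ + 19x⁴ − 8x³ − 52x² − 27x + 21.
Step 3: lead(3x⁶ + 12x⁵ + 19x⁴ − 8x³ − 52x² − 27x + 21) ÷ lead(D) = 3x⁶ ÷ 3x² = x⁴. Subtract (x⁴)·D = 3x⁶ − 5x⁴. Remainder: 12x⁵ + 24x⁴ − 8x³ − 52x² − 27x + 21.
Step 4: lead(12x⁵ + 24x⁴ − 8x³ − 52x² − 27x + 21) ÷ lead(D) = 12x⁵ ÷ 3x² = 4x³. Subtract (4x³)·D = 12x⁵ − 20x³. Remainder: 24x⁴ + 12x³ − 52x² − 27x + 21.
Step 5: lead(24x⁴ + 12x³ − 52x² − 27x + 21) ÷ lead(D) = 24x⁴ ÷ 3x² = 8x². Subtract (8x²)·D = 24x⁴ − 40x². Remainder: 12x³ − 12x² − 27x + 21.
Step 6: lead(12x³ − 12x² − 27x + 21) ÷ lead(D) = 12x³ ÷ 3x² = 4x. Subtract (4x)·D = 12x³ − 20x. Remainder: −12x² − 7x + 21.
Step 7: lead(−12x² − 7x + 21) ÷ lead(D) = −12x² ÷ 3x² = −4. Subtract (−4)·D = −12x² + 20. Remainder: −7x + 1.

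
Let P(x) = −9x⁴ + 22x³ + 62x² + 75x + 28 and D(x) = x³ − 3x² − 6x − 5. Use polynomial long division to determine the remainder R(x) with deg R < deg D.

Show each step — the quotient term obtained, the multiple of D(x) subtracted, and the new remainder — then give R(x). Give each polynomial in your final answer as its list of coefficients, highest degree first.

Step 1: lead(−9x⁴ + 22x³ + 62x² + 75x + 28) ÷ lead(D) = −9x⁴ ÷ x³ = −9x. Subtract (−9x)·D = −9x⁴ + 27x³ + 54x² + 45x. Remainder: −5x³ + 8x² + 30x + 28.
Step 2: lead(−5x³ + 8x² + 30x + 28) ÷ lead(D) = −5x³ ÷ x³ = −5. Subtract (−5)·D = −5x³ + 15x² + 30x + 25. Remainder: −7x² + 3.

R = [-7, 0, 3]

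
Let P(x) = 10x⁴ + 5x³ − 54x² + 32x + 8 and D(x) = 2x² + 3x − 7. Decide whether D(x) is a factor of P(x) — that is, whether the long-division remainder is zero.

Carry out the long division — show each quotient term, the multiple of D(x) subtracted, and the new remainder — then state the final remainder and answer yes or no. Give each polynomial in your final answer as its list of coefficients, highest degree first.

Step 1: lead(10x⁴ + 5x³ − 54x² + 32x + 8) ÷ lead(D) = 10x⁴ ÷ 2x² = 5x². Subtract (5x²)·D = 10x⁴ + 15x³ − 35x². Remainder: −10x³ − 19x² + 32x + 8.
Step 2: lead(−10x³ − 19x² + 32x + 8) ÷ lead(D) = −10x³ ÷ 2x² = −5x. Subtract (−5x)·D = −10x³ − 15x² + 35x. Remainder: −4x² − 3x + 8.
Step 3: lead(−4x² − 3x + 8) ÷ lead(D) = −4x² ÷ 2x² = −2. Subtract (−2)·D = −4x² − 6x + 14. Remainder: 3x − 6.

R = [3, -6], so D(x) is not a factor of P(x). no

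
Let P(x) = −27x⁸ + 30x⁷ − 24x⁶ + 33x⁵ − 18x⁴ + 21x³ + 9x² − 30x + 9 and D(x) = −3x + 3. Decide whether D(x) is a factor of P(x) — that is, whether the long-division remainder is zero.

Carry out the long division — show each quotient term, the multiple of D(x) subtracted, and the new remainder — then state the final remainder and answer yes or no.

R(x) = 3, so D(x) is not a factor of P(x). no

Step 1: lead(−27x⁸ + 30x⁷ − 24x⁶ + 33x⁵ − 18x⁴ + 21x³ + 9x² − 30x + 9) ÷ lead(D) = −27x⁸ ÷ −3x = 9x⁷. Subtract (9x⁷)·D = −27x⁸ + 27x⁷. Remainder: 3x⁷ − 24x⁶ + 33x⁵ − 18x⁴ + 21x³ + 9x² − 30x + 9.
Step 2: lead(3x⁷ − 24x⁶ + 33x⁵ − 18x⁴ + 21x³ + 9x² − 30x + 9) ÷ lead(D) = 3x⁷ ÷ −3x = −x⁶. Subtract (−x⁶)·D = 3x⁷ − 3x⁶. Remainder: −21x⁶ + 33x⁵ − 18x⁴ + 21x³ + 9x² − 30x + 9.
Step 3: lead(−21x⁶ + 33x⁵ − 18x⁴ + 21x³ + 9x² − 30x + 9) ÷ lead(D) = −21x⁶ ÷ −3x = 7x⁵. Subtract (7x⁵)·D = −21x⁶ + 21x⁵. Remainder: 12x⁵ − 18x⁴ + 21x³ + 9x² − 30x + 9.
Step 4: lead(12x⁵ − 18x⁴ + 21x³ + 9x² − 30x + 9) ÷ lead(D) = 12x⁵ ÷ −3x = −4x⁴. Subtract (−4x⁴)·D = 12x⁵ − 12x⁴. Remainder: −6x⁴ + 21x³ + 9x² − 30x + 9.
Step 5: lead(−6x⁴ + 21x³ + 9x² − 30x + 9) ÷ lead(D) = −6x⁴ ÷ −3x = 2x³. Subtract (2x³)·D = −6x⁴ + 6x³. Remainder: 15x³ + 9x² − 30x + 9.
Step 6: lead(15x³ + 9x² − 30x + 9) ÷ lead(D) = 15x³ ÷ −3x = −5x². Subtract (−5x²)·D = 15x³ − 15x². Remainder: 24x² − 30x + 9.
Step 7: lead(24x² − 30x + 9) ÷ lead(D) = 24x² ÷ −3x = −8x. Subtract (−8x)·D = 24x² − 24x. Remainder: −6x + 9.
Step 8: lead(−6x + 9) ÷ lead(D) = −6x ÷ −3x = 2. Subtract (2)·D = −6x + 6. Remainder: 3.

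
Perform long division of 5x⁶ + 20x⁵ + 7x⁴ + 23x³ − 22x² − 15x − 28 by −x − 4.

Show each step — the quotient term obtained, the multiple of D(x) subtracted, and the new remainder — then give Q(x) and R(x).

Q(x) = −5x⁵ − 7x³ + 5x² + 2x + 7; R(x) = 0

Step 1: lead(5x⁶ + 20x⁵ + 7x⁴ + 23x³ − 22x² − 15x − 28) ÷ lead(D) = 5x⁶ ÷ −x = −5x⁵. Subtract (−5x⁵)·D = 5x⁶ + 20x⁵. Remainder: 7x⁴ + 23x³ − 22x² − 15x − 28.
Step 2: lead(7x⁴ + 23x³ − 22x² − 15x − 28) ÷ lead(D) = 7x⁴ ÷ −x = −7x³. Subtract (−7x³)·D = 7x⁴ + 28x³. Remainder: −5x³ − 22x² − 15x − 28.
Step 3: lead(−5x³ − 22x² − 15x − 28) ÷ lead(D) = −5x³ ÷ −x = 5x². Subtract (5x²)·D = −5x³ − 20x². Remainder: −2x² − 15x − 28.
Step 4: lead(−2x² − 15x − 28) ÷ lead(D) = −2x² ÷ −x = 2x. Subtract (2x)·D = −2x² − 8x. Remainder: −7x − 28.
Step 5: lead(−7x − 28) ÷ lead(D) = −7x ÷ −x = 7. Subtract (7)·D = −7x − 28. Remainder: 0.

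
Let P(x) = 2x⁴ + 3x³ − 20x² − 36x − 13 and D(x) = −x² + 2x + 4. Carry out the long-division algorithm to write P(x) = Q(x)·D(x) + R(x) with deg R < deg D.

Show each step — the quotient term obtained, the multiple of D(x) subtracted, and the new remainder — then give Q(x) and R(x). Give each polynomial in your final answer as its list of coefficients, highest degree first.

Step 1: lead(2x⁴ + 3x³ − 20x² − 36x − 13) ÷ lead(D) = 2x⁴ ÷ −x² = −2x². Subtract (−2x²)·D = 2x⁴ − 4x³ − 8x². Remainder: 7x³ − 12x² − 36x − 13.
Step 2: lead(7x³ − 12x² − 36x − 13) ÷ lead(D) = 7x³ ÷ −x² = −7x. Subtract (−7x)·D = 7x³ − 14x² − 28x. Remainder: 2x² − 8x − 13.
Step 3: lead(2x² − 8x − 13) ÷ lead(D) = 2x² ÷ −x² = −2. Subtract (−2)·D = 2x² − 4x − 8. Remainder: −4x − 5.

Q = [-2, -7, -2]; R = [-4, -5]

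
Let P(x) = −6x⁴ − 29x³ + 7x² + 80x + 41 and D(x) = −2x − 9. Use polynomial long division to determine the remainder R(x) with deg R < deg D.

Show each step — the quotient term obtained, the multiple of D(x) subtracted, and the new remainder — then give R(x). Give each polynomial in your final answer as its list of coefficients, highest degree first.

R = [5]

Step 1: lead(−6x⁴ − 29x³ + 7x² + 80x + 41) ÷ lead(D) = −6x⁴ ÷ −2x = 3x³. Subtract (3x³)·D = −6x⁴ − 27x³. Remainder: −2x³ + 7x² + 80x + 41.
Step 2: lead(−2x³ + 7x² + 80x + 41) ÷ lead(D) = −2x³ ÷ −2x = x². Subtract (x²)·D = −2x³ − 9x². Remainder: 16x² + 80x + 41.
Step 3: lead(16x² + 80x + 41) ÷ lead(D) = 16x² ÷ −2x = −8x. Subtract (−8x)·D = 16x² + 72x. Remainder: 8x + 41.
Step 4: lead(8x + 41) ÷ lead(D) = 8x ÷ −2x = −4. Subtract (−4)·D = 8x + 36. Remainder: 5.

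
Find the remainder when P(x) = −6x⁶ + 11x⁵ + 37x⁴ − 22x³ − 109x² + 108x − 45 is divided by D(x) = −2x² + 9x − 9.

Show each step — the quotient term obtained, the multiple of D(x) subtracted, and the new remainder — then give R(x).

R(x) = 0

Step 1: lead(−6x⁶ + 11x⁵ + 37x⁴ − 22x³ − 109x² + 108x − 45) ÷ lead(D) = −6x⁶ ÷ −2x² = 3x⁴. Subtract (3x⁴)·D = −6x⁶ + 27x⁵ − 27x⁴. Remainder: −16x⁵ + 64x⁴ − 22x³ − 109x² + 108x − 45.
Step 2: lead(−16x⁵ + 64x⁴ − 22x³ − 109x² + 108x − 45) ÷ lead(D) = −16x⁵ ÷ −2x² = 8x³. Subtract (8x³)·D = −16x⁵ + 72x⁴ − 72x³. Remainder: −8x⁴ + 50x³ − 109x² + 108x − 45.
Step 3: lead(−8x⁴ + 50x³ − 109x² + 108x − 45) ÷ lead(D) = −8x⁴ ÷ −2x² = 4x². Subtract (4x²)·D = −8x⁴ + 36x³ − 36x². Remainder: 14x³ − 73x² + 108x − 45.
Step 4: lead(14x³ − 73x² + 108x − 45) ÷ lead(D) = 14x³ ÷ −2x² = −7x. Subtract (−7x)·D = 14x³ − 63x² + 63x. Remainder: −10x² + 45x − 45.
Step 5: lead(−10x² + 45x − 45) ÷ lead(D) = −10x² ÷ −2x² = 5. Subtract (5)·D = −10x² + 45x − 45. Remainder: 0.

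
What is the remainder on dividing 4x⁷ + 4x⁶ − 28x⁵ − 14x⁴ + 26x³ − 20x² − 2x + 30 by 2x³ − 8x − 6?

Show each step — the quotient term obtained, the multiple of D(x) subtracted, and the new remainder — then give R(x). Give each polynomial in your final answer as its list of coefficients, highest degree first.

R = [0]

Step 1: lead(4x⁷ + 4x⁶ − 28x⁵ − 14x⁴ + 26x³ − 20x² − 2x + 30) ÷ lead(D) = 4x⁷ ÷ 2x³ = 2x⁴. Subtract (2x⁴)·D = 4x⁷ − 16x⁵ − 12x⁴. Remainder: 4x⁶ − 12x⁵ − 2x⁴ + 26x³ − 20x² − 2x + 30.
Step 2: lead(4x⁶ − 12x⁵ − 2x⁴ + 26x³ − 20x² − 2x + 30) ÷ lead(D) = 4x⁶ ÷ 2x³ = 2x³. Subtract (2x³)·D = 4x⁶ − 16x⁴ − 12x³. Remainder: −12x⁵ + 14x⁴ + 38x³ − 20x² − 2x + 30.
Step 3: lead(−12x⁵ + 14x⁴ + 38x³ − 20x² − 2x + 30) ÷ lead(D) = −12x⁵ ÷ 2x³ = −6x². Subtract (−6x²)·D = −12x⁵ + 48x³ + 36x². Remainder: 14x⁴ − 10x³ − 56x² − 2x + 30.
Step 4: lead(14x⁴ − 10x³ − 56x² − 2x + 30) ÷ lead(D) = 14x⁴ ÷ 2x³ = 7x. Subtract (7x)·D = 14x⁴ − 56x² − 42x. Remainder: −10x³ + 40x + 30.
Step 5: lead(−10x³ + 40x + 30) ÷ lead(D) = −10x³ ÷ 2x³ = −5. Subtract (−5)·D = −10x³ + 40x + 30. Remainder: 0.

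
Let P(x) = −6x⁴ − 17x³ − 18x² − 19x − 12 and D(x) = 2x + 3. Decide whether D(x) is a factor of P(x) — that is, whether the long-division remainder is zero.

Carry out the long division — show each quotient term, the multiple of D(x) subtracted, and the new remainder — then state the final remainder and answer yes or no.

Step 1: lead(−6x⁴ − 17x³ − 18x² − 19x − 12) ÷ lead(D) = −6x⁴ ÷ 2x = −3x³. Subtract (−3x³)·D = −6x⁴ − 9x³. Remainder: −8x³ − 18x² − 19x − 12.
Step 2: lead(−8x³ − 18x² − 19x − 12) ÷ lead(D) = −8x³ ÷ 2x = −4x². Subtract (−4x²)·D = −8x³ − 12x². Remainder: −6x² − 19x − 12.
Step 3: lead(−6x² − 19x − 12) ÷ lead(D) = −6x² ÷ 2x = −3x. Subtract (−3x)·D = −6x² − 9x. Remainder: −10x − 12.
Step 4: lead(−10x − 12) ÷ lead(D) = −10x ÷ 2x = −5. Subtract (−5)·D = −10x − 15. Remainder: 3.

R(x) = 3, so D(x) is not a factor of P(x). no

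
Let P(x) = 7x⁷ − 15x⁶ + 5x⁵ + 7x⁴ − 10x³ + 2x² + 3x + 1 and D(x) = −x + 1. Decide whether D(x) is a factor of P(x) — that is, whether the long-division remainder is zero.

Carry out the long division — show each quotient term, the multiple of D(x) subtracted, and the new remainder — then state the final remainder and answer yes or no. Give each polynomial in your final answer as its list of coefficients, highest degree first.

Step 1: lead(7x⁷ − 15x⁶ + 5x⁵ + 7x⁴ − 10x³ + 2x² + 3x + 1) ÷ lead(D) = 7x⁷ ÷ −x = −7x⁶. Subtract (−7x⁶)·D = 7x⁷ − 7x⁶. Remainder: −8x⁶ + 5x⁵ + 7x⁴ − 10x³ + 2x² + 3x + 1.
Step 2: lead(−8x⁶ + 5x⁵ + 7x⁴ − 10x³ + 2x² + 3x + 1) ÷ lead(D) = −8x⁶ ÷ −x = 8x⁵. Subtract (8x⁵)·D = −8x⁶ + 8x⁵. Remainder: −3x⁵ + 7x⁴ − 10x³ + 2x² + 3x + 1.
Step 3: lead(−3x⁵ + 7x⁴ − 10x³ + 2x² + 3x + 1) ÷ lead(D) = −3x⁵ ÷ −x = 3x⁴. Subtract (3x⁴)·D = −3x⁵ + 3x⁴. Remainder: 4x⁴ − 10x³ + 2x² + 3x + 1.
Step 4: lead(4x⁴ − 10x³ + 2x² + 3x + 1) ÷ lead(D) = 4x⁴ ÷ −x = −4x³. Subtract (−4x³)·D = 4x⁴ − 4x³. Remainder: −6x³ + 2x² + 3x + 1.
Step 5: lead(−6x³ + 2x² + 3x + 1) ÷ lead(D) = −6x³ ÷ −x = 6x². Subtract (6x²)·D = −6x³ + 6x². Remainder: −4x² + 3x + 1.
Step 6: lead(−4x² + 3x + 1) ÷ lead(D) = −4x² ÷ −x = 4x. Subtract (4x)·D = −4x² + 4x. Remainder: −x + 1.
Step 7: lead(−x + 1) ÷ lead(D) = −x ÷ −x = 1. Subtract (1)·D = −x + 1. Remainder: 0.

R = [0], so D(x) is a factor of P(x). yes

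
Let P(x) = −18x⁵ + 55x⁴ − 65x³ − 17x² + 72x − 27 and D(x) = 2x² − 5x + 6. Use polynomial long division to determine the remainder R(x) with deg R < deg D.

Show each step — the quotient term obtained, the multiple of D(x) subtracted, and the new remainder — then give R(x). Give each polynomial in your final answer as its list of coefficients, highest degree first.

R = [9]

Step 1: lead(−18x⁵ + 55x⁴ − 65x³ − 17x² + 72x − 27) ÷ lead(D) = −18x⁵ ÷ 2x² = −9x³. Subtract (−9x³)·D = −18x⁵ + 45x⁴ − 54x³. Remainder: 10x⁴ − 11x³ − 17x² + 72x − 27.
Step 2: lead(10x⁴ − 11x³ − 17x² + 72x − 27) ÷ lead(D) = 10x⁴ ÷ 2x² = 5x². Subtract (5x²)·D = 10x⁴ − 25x³ + 30x². Remainder: 14x³ − 47x² + 72x − 27.
Step 3: lead(14x³ − 47x² + 72x − 27) ÷ lead(D) = 14x³ ÷ 2x² = 7x. Subtract (7x)·D = 14x³ − 35x² + 42x. Remainder: −12x² + 30x − 27.
Step 4: lead(−12x² + 30x − 27) ÷ lead(D) = −12x² ÷ 2x² = −6. Subtract (−6)·D = −12x² + 30x − 36. Remainder: 9.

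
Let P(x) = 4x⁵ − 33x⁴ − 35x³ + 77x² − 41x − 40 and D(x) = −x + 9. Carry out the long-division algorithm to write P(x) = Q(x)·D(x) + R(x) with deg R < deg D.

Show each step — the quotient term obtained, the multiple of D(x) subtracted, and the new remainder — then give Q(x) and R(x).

Q(x) = −4x⁴ − 3x³ + 8x² − 5x − 4; R(x) = −4

Step 1: lead(4x⁵ − 33x⁴ − 35x³ + 77x² − 41x − 40) ÷ lead(D) = 4x⁵ ÷ −x = −4x⁴. Subtract (−4x⁴)·D = 4x⁵ − 36x⁴. Remainder: 3x⁴ − 35x³ + 77x² − 41x − 40.
Step 2: lead(3x⁴ − 35x³ + 77x² − 41x − 40) ÷ lead(D) = 3x⁴ ÷ −x = −3x³. Subtract (−3x³)·D = 3x⁴ − 27x³. Remainder: −8x³ + 77x² − 41x − 40.
Step 3: lead(−8x³ + 77x² − 41x − 40) ÷ lead(D) = −8x³ ÷ −x = 8x². Subtract (8x²)·D = −8x³ + 72x². Remainder: 5x² − 41x − 40.
Step 4: lead(5x² − 41x − 40) ÷ lead(D) = 5x² ÷ −x = −5x. Subtract (−5x)·D = 5x² − 45x. Remainder: 4x − 40.
Step 5: lead(4x − 40) ÷ lead(D) = 4x ÷ −x = −4. Subtract (−4)·D = 4x − 36. Remainder: −4.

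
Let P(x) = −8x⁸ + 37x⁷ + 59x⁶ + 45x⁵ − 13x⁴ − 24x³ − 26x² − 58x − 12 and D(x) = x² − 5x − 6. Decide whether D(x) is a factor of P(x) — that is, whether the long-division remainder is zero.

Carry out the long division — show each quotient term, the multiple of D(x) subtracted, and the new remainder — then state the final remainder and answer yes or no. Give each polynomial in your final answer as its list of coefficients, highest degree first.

R = [0], so D(x) is a factor of P(x). yes

Step 1: lead(−8x⁸ + 37x⁷ + 59x⁶ + 45x⁵ − 13x⁴ − 24x³ − 26x² − 58x − 12) ÷ lead(D) = −8x⁸ ÷ x² = −8x⁶. Subtract (−8x⁶)·D = −8x⁸ + 40x⁷ + 48x⁶. Remainder: −3x⁷ + 11x⁶ + 45x⁵ − 13x⁴ − 24x³ − 26x² − 58x − 12.
Step 2: lead(−3x⁷ + 11x⁶ + 45x⁵ − 13x⁴ − 24x³ − 26x² − 58x − 12) ÷ lead(D) = −3x⁷ ÷ x² = −3x⁵. Subtract (−3x⁵)·D = −3x⁷ + 15x⁶ + 18x⁵. Remainder: −4x⁶ + 27x⁵ − 13x⁴ − 24x³ − 26x² − 58x − 12.
Step 3: lead(−4x⁶ + 27x⁵ − 13x⁴ − 24x³ − 26x² − 58x − 12) ÷ lead(D) = −4x⁶ ÷ x² = −4x⁴. Subtract (−4x⁴)·D = −4x⁶ + 20x⁵ + 24x⁴. Remainder: 7x⁵ − 37x⁴ − 24x³ − 26x² − 58x − 12.
Step 4: lead(7x⁵ − 37x⁴ − 24x³ − 26x² − 58x − 12) ÷ lead(D) = 7x⁵ ÷ x² = 7x³. Subtract (7x³)·D = 7x⁵ − 35x⁴ − 42x³. Remainder: −2x⁴ + 18x³ − 26x² − 58x − 12.
Step 5: lead(−2x⁴ + 18x³ − 26x² − 58x − 12) ÷ lead(D) = −2x⁴ ÷ x² = −2x². Subtract (−2x²)·D = −2x⁴ + 10x³ + 12x². Remainder: 8x³ − 38x² − 58x − 12.
Step 6: lead(8x³ − 38x² − 58x − 12) ÷ lead(D) = 8x³ ÷ x² = 8x. Subtract (8x)·D = 8x³ − 40x² − 48x. Remainder: 2x² − 10x − 12.
Step 7: lead(2x² − 10x − 12) ÷ lead(D) = 2x² ÷ x² = 2. Subtract (2)·D = 2x² − 10x − 12. Remainder: 0.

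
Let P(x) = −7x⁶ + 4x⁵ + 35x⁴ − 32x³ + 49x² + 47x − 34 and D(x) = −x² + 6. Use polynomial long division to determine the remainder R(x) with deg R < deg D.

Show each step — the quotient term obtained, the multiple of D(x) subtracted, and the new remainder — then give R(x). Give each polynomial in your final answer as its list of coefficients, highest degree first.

R = [-1, 8]

Step 1: lead(−7x⁶ + 4x⁵ + 35x⁴ − 32x³ + 49x² + 47x − 34) ÷ lead(D) = −7x⁶ ÷ −x² = 7x⁴. Subtract (7x⁴)·D = −7x⁶ + 42x⁴. Remainder: 4x⁵ − 7x⁴ − 32x³ + 49x² + 47x − 34.
Step 2: lead(4x⁵ − 7x⁴ − 32x³ + 49x² + 47x − 34) ÷ lead(D) = 4x⁵ ÷ −x² = −4x³. Subtract (−4x³)·D = 4x⁵ − 24x³. Remainder: −7x⁴ − 8x³ + 49x² + 47x − 34.
Step 3: lead(−7x⁴ − 8x³ + 49x² + 47x − 34) ÷ lead(D) = −7x⁴ ÷ −x² = 7x². Subtract (7x²)·D = −7x⁴ + 42x². Remainder: −8x³ + 7x² + 47x − 34.
Step 4: lead(−8x³ + 7x² + 47x − 34) ÷ lead(D) = −8x³ ÷ −x² = 8x. Subtract (8x)·D = −8x³ + 48x. Remainder: 7x² − x − 34.
Step 5: lead(7x² − x − 34) ÷ lead(D) = 7x² ÷ −x² = −7. Subtract (−7)·D = 7x² − 42. Remainder: −x + 8.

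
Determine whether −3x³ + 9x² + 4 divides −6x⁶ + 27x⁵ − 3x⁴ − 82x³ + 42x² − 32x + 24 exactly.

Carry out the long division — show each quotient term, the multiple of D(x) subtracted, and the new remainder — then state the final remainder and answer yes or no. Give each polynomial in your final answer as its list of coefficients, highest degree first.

Step 1: lead(−6x⁶ + 27x⁵ − 3x⁴ − 82x³ + 42x² − 32x + 24) ÷ lead(D) = −6x⁶ ÷ −3x³ = 2x³. Subtract (2x³)·D = −6x⁶ + 18x⁵ + 8x³. Remainder: 9x⁵ − 3x⁴ − 90x³ + 42x² − 32x + 24.
Step 2: lead(9x⁵ − 3x⁴ − 90x³ + 42x² − 32x + 24) ÷ lead(D) = 9x⁵ ÷ −3x³ = −3x². Subtract (−3x²)·D = 9x⁵ − 27x⁴ − 12x². Remainder: 24x⁴ − 90x³ + 54x² − 32x + 24.
Step 3: lead(24x⁴ − 90x³ + 54x² − 32x + 24) ÷ lead(D) = 24x⁴ ÷ −3x³ = −8x. Subtract (−8x)·D = 24x⁴ − 72x³ − 32x. Remainder: −18x³ + 54x² + 24.
Step 4: lead(−18x³ + 54x² + 24) ÷ lead(D) = −18x³ ÷ −3x³ = 6. Subtract (6)·D = −18x³ + 54x² + 24. Remainder: 0.

R = [0], so D(x) is a factor of P(x). yes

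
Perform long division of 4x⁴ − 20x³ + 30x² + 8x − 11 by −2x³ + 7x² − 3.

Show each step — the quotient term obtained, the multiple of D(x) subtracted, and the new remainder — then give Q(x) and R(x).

Q(x) = −2x + 3; R(x) = 9x² + 2x − 2

Step 1: lead(4x⁴ − 20x³ + 30x² + 8x − 11) ÷ lead(D) = 4x⁴ ÷ −2x³ = −2x. Subtract (−2x)·D = 4x⁴ − 14x³ + 6x. Remainder: −6x³ + 30x² + 2x − 11.
Step 2: lead(−6x³ + 30x² + 2x − 11) ÷ lead(D) = −6x³ ÷ −2x³ = 3. Subtract (3)·D = −6x³ + 21x² − 9. Remainder: 9x² + 2x − 2.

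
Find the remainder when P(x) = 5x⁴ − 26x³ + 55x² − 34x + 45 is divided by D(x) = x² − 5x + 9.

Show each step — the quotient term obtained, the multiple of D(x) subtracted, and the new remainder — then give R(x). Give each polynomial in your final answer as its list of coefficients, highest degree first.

R = [0]

Step 1: lead(5x⁴ − 26x³ + 55x² − 34x + 45) ÷ lead(D) = 5x⁴ ÷ x² = 5x². Subtract (5x²)·D = 5x⁴ − 25x³ + 45x². Remainder: −x³ + 10x² − 34x + 45.
Step 2: lead(−x³ + 10x² − 34x + 45) ÷ lead(D) = −x³ ÷ x² = −x. Subtract (−x)·D = −x³ + 5x² − 9x. Remainder: 5x² − 25x + 45.
Step 3: lead(5x² − 25x + 45) ÷ lead(D) = 5x² ÷ x² = 5. Subtract (5)·D = 5x² − 25x + 45. Remainder: 0.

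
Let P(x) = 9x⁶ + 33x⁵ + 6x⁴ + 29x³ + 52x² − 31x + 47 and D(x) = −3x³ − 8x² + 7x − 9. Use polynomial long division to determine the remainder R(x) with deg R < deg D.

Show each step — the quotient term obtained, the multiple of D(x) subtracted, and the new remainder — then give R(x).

R(x) = −8x² − 5x + 2

Step 1: lead(9x⁶ + 33x⁵ + 6x⁴ + 29x³ + 52x² − 31x + 47) ÷ lead(D) = 9x⁶ ÷ −3x³ = −3x³. Subtract (−3x³)·D = 9x⁶ + 24x⁵ − 21x⁴ + 27x³. Remainder: 9x⁵ + 27x⁴ + 2x³ + 52x² − 31x + 47.
Step 2: lead(9x⁵ + 27x⁴ + 2x³ + 52x² − 31x + 47) ÷ lead(D) = 9x⁵ ÷ −3x³ = −3x². Subtract (−3x²)·D = 9x⁵ + 24x⁴ − 21x³ + 27x². Remainder: 3x⁴ + 23x³ + 25x² − 31x + 47.
Step 3: lead(3x⁴ + 23x³ + 25x² − 31x + 47) ÷ lead(D) = 3x⁴ ÷ −3x³ = −x. Subtract (−x)·D = 3x⁴ + 8x³ − 7x² + 9x. Remainder: 15x³ + 32x² − 40x + 47.
Step 4: lead(15x³ + 32x² − 40x + 47) ÷ lead(D) = 15x³ ÷ −3x³ = −5. Subtract (−5)·D = 15x³ + 40x² − 35x + 45. Remainder: −8x² − 5x + 2.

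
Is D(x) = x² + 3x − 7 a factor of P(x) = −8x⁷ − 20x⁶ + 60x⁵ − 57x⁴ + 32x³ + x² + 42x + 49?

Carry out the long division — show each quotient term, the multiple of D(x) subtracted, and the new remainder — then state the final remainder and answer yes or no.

Step 1: lead(−8x⁷ − 20x⁶ + 60x⁵ − 57x⁴ + 32x³ + x² + 42x + 49) ÷ lead(D) = −8x⁷ ÷ x² = −8x⁵. Subtract (−8x⁵)·D = −8x⁷ − 24x⁶ + 56x⁵. Remainder: 4x⁶ + 4x⁵ − 57x⁴ + 32x³ + x² + 42x + 49.
Step 2: lead(4x⁶ + 4x⁵ − 57x⁴ + 32x³ + x² + 42x + 49) ÷ lead(D) = 4x⁶ ÷ x² = 4x⁴. Subtract (4x⁴)·D = 4x⁶ + 12x⁵ − 28x⁴. Remainder: −8x⁵ − 29x⁴ + 32x³ + x² + 42x + 49.
Step 3: lead(−8x⁵ − 29x⁴ + 32x³ + x² + 42x + 49) ÷ lead(D) = −8x⁵ ÷ x² = −8x³. Subtract (−8x³)·D = −8x⁵ − 24x⁴ + 56x³. Remainder: −5x⁴ − 24x³ + x² + 42x + 49.
Step 4: lead(−5x⁴ − 24x³ + x² + 42x + 49) ÷ lead(D) = −5x⁴ ÷ x² = −5x². Subtract (−5x²)·D = −5x⁴ − 15x³ + 35x². Remainder: −9x³ − 34x² + 42x + 49.
Step 5: lead(−9x³ − 34x² + 42x + 49) ÷ lead(D) = −9x³ ÷ x² = −9x. Subtract (−9x)·D = −9x³ − 27x² + 63x. Remainder: −7x² − 21x + 49.
Step 6: lead(−7x² − 21x + 49) ÷ lead(D) = −7x² ÷ x² = −7. Subtract (−7)·D = −7x² − 21x + 49. Remainder: 0.

R(x) = 0, so D(x) is a factor of P(x). yes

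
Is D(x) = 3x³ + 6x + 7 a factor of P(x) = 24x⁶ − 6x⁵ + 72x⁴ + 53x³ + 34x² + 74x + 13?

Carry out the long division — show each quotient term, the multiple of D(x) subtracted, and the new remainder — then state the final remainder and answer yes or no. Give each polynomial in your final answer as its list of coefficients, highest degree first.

R = [-8], so D(x) is not a factor of P(x). no

Step 1: lead(24x⁶ − 6x⁵ + 72x⁴ + 53x³ + 34x² + 74x + 13) ÷ lead(D) = 24x⁶ ÷ 3x³ = 8x³. Subtract (8x³)·D = 24x⁶ + 48x⁴ + 56x³. Remainder: −6x⁵ + 24x⁴ − 3x³ + 34x² + 74x + 13.
Step 2: lead(−6x⁵ + 24x⁴ − 3x³ + 34x² + 74x + 13) ÷ lead(D) = −6x⁵ ÷ 3x³ = −2x². Subtract (−2x²)·D = −6x⁵ − 12x³ − 14x². Remainder: 24x⁴ + 9x³ + 48x² + 74x + 13.
Step 3: lead(24x⁴ + 9x³ + 48x² + 74x + 13) ÷ lead(D) = 24x⁴ ÷ 3x³ = 8x. Subtract (8x)·D = 24x⁴ + 48x² + 56x. Remainder: 9x³ + 18x + 13.
Step 4: lead(9x³ + 18x + 13) ÷ lead(D) = 9x³ ÷ 3x³ = 3. Subtract (3)·D = 9x³ + 18x + 21. Remainder: −8.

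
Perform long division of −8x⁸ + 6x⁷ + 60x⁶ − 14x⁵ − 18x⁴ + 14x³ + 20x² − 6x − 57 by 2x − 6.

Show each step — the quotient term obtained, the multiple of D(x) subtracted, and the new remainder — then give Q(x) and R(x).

Step 1: lead(−8x⁸ + 6x⁷ + 60x⁶ − 14x⁵ − 18x⁴ + 14x³ + 20x² − 6x − 57) ÷ lead(D) = −8x⁸ ÷ 2x = −4x⁷. Subtract (−4x⁷)·D = −8x⁸ + 24x⁷. Remainder: −18x⁷ + 60x⁶ − 14x⁵ − 18x⁴ + 14x³ + 20x² − 6x − 57.
Step 2: lead(−18x⁷ + 60x⁶ − 14x⁵ − 18x⁴ + 14x³ + 20x² − 6x − 57) ÷ lead(D) = −18x⁷ ÷ 2x = −9x⁶. Subtract (−9x⁶)·D = −18x⁷ + 54x⁶. Remainder: 6x⁶ − 14x⁵ − 18x⁴ + 14x³ + 20x² − 6x − 57.
Step 3: lead(6x⁶ − 14x⁵ − 18x⁴ + 14x³ + 20x² − 6x − 57) ÷ lead(D) = 6x⁶ ÷ 2x = 3x⁵. Subtract (3x⁵)·D = 6x⁶ − 18x⁵. Remainder: 4x⁵ − 18x⁴ + 14x³ + 20x² − 6x − 57.
Step 4: lead(4x⁵ − 18x⁴ + 14x³ + 20x² − 6x − 57) ÷ lead(D) = 4x⁵ ÷ 2x = 2x⁴. Subtract (2x⁴)·D = 4x⁵ − 12x⁴. Remainder: −6x⁴ + 14x³ + 20x² − 6x − 57.
Step 5: lead(−6x⁴ + 14x³ + 20x² − 6x − 57) ÷ lead(D) = −6x⁴ ÷ 2x = −3x³. Subtract (−3x³)·D = −6x⁴ + 18x³. Remainder: −4x³ + 20x² − 6x − 57.
Step 6: lead(−4x³ + 20x² − 6x − 57) ÷ lead(D) = −4x³ ÷ 2x = −2x². Subtract (−2x²)·D = −4x³ + 12x². Remainder: 8x² − 6x − 57.
Step 7: lead(8x² − 6x − 57) ÷ lead(D) = 8x² ÷ 2x = 4x. Subtract (4x)·D = 8x² − 24x. Remainder: 18x − 57.
Step 8: lead(18x − 57) ÷ lead(D) = 18x ÷ 2x = 9. Subtract (9)·D = 18x − 54. Remainder: −3.

Q(x) = −4x⁷ − 9x⁶ + 3x⁵ + 2x⁴ − 3x³ − 2x² + 4x + 9; R(x) = −3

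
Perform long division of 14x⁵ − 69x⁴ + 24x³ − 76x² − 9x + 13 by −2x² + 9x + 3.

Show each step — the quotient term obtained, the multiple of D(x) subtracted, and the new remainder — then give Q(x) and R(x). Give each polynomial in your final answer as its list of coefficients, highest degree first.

Step 1: lead(14x⁵ − 69x⁴ + 24x³ − 76x² − 9x + 13) ÷ lead(D) = 14x⁵ ÷ −2x² = −7x³. Subtract (−7x³)·D = 14x⁵ − 63x⁴ − 21x³. Remainder: −6x⁴ + 45x³ − 76x² − 9x + 13.
Step 2: lead(−6x⁴ + 45x³ − 76x² − 9x + 13) ÷ lead(D) = −6x⁴ ÷ −2x² = 3x². Subtract (3x²)·D = −6x⁴ + 27x³ + 9x². Remainder: 18x³ − 85x² − 9x + 13.
Step 3: lead(18x³ − 85x² − 9x + 13) ÷ lead(D) = 18x³ ÷ −2x² = −9x. Subtract (−9x)·D = 18x³ − 81x² − 27x. Remainder: −4x² + 18x + 13.
Step 4: lead(−4x² + 18x + 13) ÷ lead(D) = −4x² ÷ −2x² = 2. Subtract (2)·D = −4x² + 18x + 6. Remainder: 7.

Q = [-7, 3, -9, 2]; R = [7]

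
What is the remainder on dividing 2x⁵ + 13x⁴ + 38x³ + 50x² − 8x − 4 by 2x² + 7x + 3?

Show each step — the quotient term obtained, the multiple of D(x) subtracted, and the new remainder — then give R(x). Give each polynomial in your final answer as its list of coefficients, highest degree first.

R = [-1, 8]

Step 1: lead(2x⁵ + 13x⁴ + 38x³ + 50x² − 8x − 4) ÷ lead(D) = 2x⁵ ÷ 2x² = x³. Subtract (x³)·D = 2x⁵ + 7x⁴ + 3x³. Remainder: 6x⁴ + 35x³ + 50x² − 8x − 4.
Step 2: lead(6x⁴ + 35x³ + 50x² − 8x − 4) ÷ lead(D) = 6x⁴ ÷ 2x² = 3x². Subtract (3x²)·D = 6x⁴ + 21x³ + 9x². Remainder: 14x³ + 41x² − 8x − 4.
Step 3: lead(14x³ + 41x² − 8x − 4) ÷ lead(D) = 14x³ ÷ 2x² = 7x. Subtract (7x)·D = 14x³ + 49x² + 21x. Remainder: −8x² − 29x − 4.
Step 4: lead(−8x² − 29x − 4) ÷ lead(D) = −8x² ÷ 2x² = −4. Subtract (−4)·D = −8x² − 28x − 12. Remainder: −x + 8.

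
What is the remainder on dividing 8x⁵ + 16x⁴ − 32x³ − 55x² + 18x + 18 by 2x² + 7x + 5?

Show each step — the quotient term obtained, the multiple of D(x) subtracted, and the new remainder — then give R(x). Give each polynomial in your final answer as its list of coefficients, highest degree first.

R = [8, -7]

Step 1: lead(8x⁵ + 16x⁴ − 32x³ − 55x² + 18x + 18) ÷ lead(D) = 8x⁵ ÷ 2x² = 4x³. Subtract (4x³)·D = 8x⁵ + 28x⁴ + 20x³. Remainder: −12x⁴ − 52x³ − 55x² + 18x + 18.
Step 2: lead(−12x⁴ − 52x³ − 55x² + 18x + 18) ÷ lead(D) = −12x⁴ ÷ 2x² = −6x². Subtract (−6x²)·D = −12x⁴ − 42x³ − 30x². Remainder: −10x³ − 25x² + 18x + 18.
Step 3: lead(−10x³ − 25x² + 18x + 18) ÷ lead(D) = −10x³ ÷ 2x² = −5x. Subtract (−5x)·D = −10x³ − 35x² − 25x. Remainder: 10x² + 43x + 18.
Step 4: lead(10x² + 43x + 18) ÷ lead(D) = 10x² ÷ 2x² = 5. Subtract (5)·D = 10x² + 35x + 25. Remainder: 8x − 7.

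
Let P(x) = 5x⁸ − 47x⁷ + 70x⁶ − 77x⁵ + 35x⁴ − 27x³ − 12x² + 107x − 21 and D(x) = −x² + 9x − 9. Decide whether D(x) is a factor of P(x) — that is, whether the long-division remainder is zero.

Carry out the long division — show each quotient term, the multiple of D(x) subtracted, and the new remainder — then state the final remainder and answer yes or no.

R(x) = −x + 6, so D(x) is not a factor of P(x). no

Step 1: lead(5x⁸ − 47x⁷ + 70x⁶ − 77x⁵ + 35x⁴ − 27x³ − 12x² + 107x − 21) ÷ lead(D) = 5x⁸ ÷ −x² = −5x⁶. Subtract (−5x⁶)·D = 5x⁸ − 45x⁷ + 45x⁶. Remainder: −2x⁷ + 25x⁶ − 77x⁵ + 35x⁴ − 27x³ − 12x² + 107x − 21.
Step 2: lead(−2x⁷ + 25x⁶ − 77x⁵ + 35x⁴ − 27x³ − 12x² + 107x − 21) ÷ lead(D) = −2x⁷ ÷ −x² = 2x⁵. Subtract (2x⁵)·D = −2x⁷ + 18x⁶ − 18x⁵. Remainder: 7x⁶ − 59x⁵ + 35x⁴ − 27x³ − 12x² + 107x − 21.
Step 3: lead(7x⁶ − 59x⁵ + 35x⁴ − 27x³ − 12x² + 107x − 21) ÷ lead(D) = 7x⁶ ÷ −x² = −7x⁴. Subtract (−7x⁴)·D = 7x⁶ − 63x⁵ + 63x⁴. Remainder: 4x⁵ − 28x⁴ − 27x³ − 12x² + 107x − 21.
Step 4: lead(4x⁵ − 28x⁴ − 27x³ − 12x² + 107x − 21) ÷ lead(D) = 4x⁵ ÷ −x² = −4x³. Subtract (−4x³)·D = 4x⁵ − 36x⁴ + 36x³. Remainder: 8x⁴ − 63x³ − 12x² + 107x − 21.
Step 5: lead(8x⁴ − 63x³ − 12x² + 107x − 21) ÷ lead(D) = 8x⁴ ÷ −x² = −8x². Subtract (−8x²)·D = 8x⁴ − 72x³ + 72x². Remainder: 9x³ − 84x² + 107x − 21.
Step 6: lead(9x³ − 84x² + 107x − 21) ÷ lead(D) = 9x³ ÷ −x² = −9x. Subtract (−9x)·D = 9x³ − 81x² + 81x. Remainder: −3x² + 26x − 21.
Step 7: lead(−3x² + 26x − 21) ÷ lead(D) = −3x² ÷ −x² = 3. Subtract (3)·D = −3x² + 27x − 27. Remainder: −x + 6.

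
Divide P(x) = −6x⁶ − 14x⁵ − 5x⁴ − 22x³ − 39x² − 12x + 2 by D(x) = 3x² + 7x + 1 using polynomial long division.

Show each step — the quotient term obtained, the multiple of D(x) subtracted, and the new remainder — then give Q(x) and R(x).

Step 1: lead(−6x⁶ − 14x⁵ − 5x⁴ − 22x³ − 39x² − 12x + 2) ÷ lead(D) = −6x⁶ ÷ 3x² = −2x⁴. Subtract (−2x⁴)·D = −6x⁶ − 14x⁵ − 2x⁴. Remainder: −3x⁴ − 22x³ − 39x² − 12x + 2.
Step 2: lead(−3x⁴ − 22x³ − 39x² − 12x + 2) ÷ lead(D) = −3x⁴ ÷ 3x² = −x². Subtract (−x²)·D = −3x⁴ − 7x³ − x². Remainder: −15x³ − 38x² − 12x + 2.
Step 3: lead(−15x³ − 38x² − 12x + 2) ÷ lead(D) = −15x³ ÷ 3x² = −5x. Subtract (−5x)·D = −15x³ − 35x² − 5x. Remainder: −3x² − 7x + 2.
Step 4: lead(−3x² − 7x + 2) ÷ lead(D) = −3x² ÷ 3x² = −1. Subtract (−1)·D = −3x² − 7x − 1. Remainder: 3.

Q(x) = −2x⁴ − x² − 5x − 1; R(x) = 3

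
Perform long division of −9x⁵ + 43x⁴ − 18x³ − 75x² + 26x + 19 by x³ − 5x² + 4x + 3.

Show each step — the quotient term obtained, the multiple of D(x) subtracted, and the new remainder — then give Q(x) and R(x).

Step 1: lead(−9x⁵ + 43x⁴ − 18x³ − 75x² + 26x + 19) ÷ lead(D) = −9x⁵ ÷ x³ = −9x². Subtract (−9x²)·D = −9x⁵ + 45x⁴ − 36x³ − 27x². Remainder: −2x⁴ + 18x³ − 48x² + 26x + 19.
Step 2: lead(−2x⁴ + 18x³ − 48x² + 26x + 19) ÷ lead(D) = −2x⁴ ÷ x³ = −2x. Subtract (−2x)·D = −2x⁴ + 10x³ − 8x² − 6x. Remainder: 8x³ − 40x² + 32x + 19.
Step 3: lead(8x³ − 40x² + 32x + 19) ÷ lead(D) = 8x³ ÷ x³ = 8. Subtract (8)·D = 8x³ − 40x² + 32x + 24. Remainder: −5.

Q(x) = −9x² − 2x + 8; R(x) = −5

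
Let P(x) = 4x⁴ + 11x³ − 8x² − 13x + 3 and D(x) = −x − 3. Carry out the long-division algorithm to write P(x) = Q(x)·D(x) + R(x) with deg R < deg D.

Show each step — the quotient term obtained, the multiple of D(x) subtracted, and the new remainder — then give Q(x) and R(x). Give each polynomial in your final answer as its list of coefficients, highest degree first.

Step 1: lead(4x⁴ + 11x³ − 8x² − 13x + 3) ÷ lead(D) = 4x⁴ ÷ −x = −4x³. Subtract (−4x³)·D = 4x⁴ + 12x³. Remainder: −x³ − 8x² − 13x + 3.
Step 2: lead(−x³ − 8x² − 13x + 3) ÷ lead(D) = −x³ ÷ −x = x². Subtract (x²)·D = −x³ − 3x². Remainder: −5x² − 13x + 3.
Step 3: lead(−5x² − 13x + 3) ÷ lead(D) = −5x² ÷ −x = 5x. Subtract (5x)·D = −5x² − 15x. Remainder: 2x + 3.
Step 4: lead(2x + 3) ÷ lead(D) = 2x ÷ −x = −2. Subtract (−2)·D = 2x + 6. Remainder: −3.

Q = [-4, 1, 5, -2]; R = [-3]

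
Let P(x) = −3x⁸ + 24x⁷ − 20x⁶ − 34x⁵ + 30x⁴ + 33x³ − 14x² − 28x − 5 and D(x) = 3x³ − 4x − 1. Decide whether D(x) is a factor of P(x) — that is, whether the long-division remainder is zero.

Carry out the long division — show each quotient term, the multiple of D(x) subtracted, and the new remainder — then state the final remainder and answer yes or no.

Step 1: lead(−3x⁸ + 24x⁷ − 20x⁶ − 34x⁵ + 30x⁴ + 33x³ − 14x² − 28x − 5) ÷ lead(D) = −3x⁸ ÷ 3x³ = −x⁵. Subtract (−x⁵)·D = −3x⁸ + 4x⁶ + x⁵. Remainder: 24x⁷ − 24x⁶ − 35x⁵ + 30x⁴ + 33x³ − 14x² − 28x − 5.
Step 2: lead(24x⁷ − 24x⁶ − 35x⁵ + 30x⁴ + 33x³ − 14x² − 28x − 5) ÷ lead(D) = 24x⁷ ÷ 3x³ = 8x⁴. Subtract (8x⁴)·D = 24x⁷ − 32x⁵ − 8x⁴. Remainder: −24x⁶ − 3x⁵ + 38x⁴ + 33x³ − 14x² − 28x − 5.
Step 3: lead(−24x⁶ − 3x⁵ + 38x⁴ + 33x³ − 14x² − 28x − 5) ÷ lead(D) = −24x⁶ ÷ 3x³ = −8x³. Subtract (−8x³)·D = −24x⁶ + 32x⁴ + 8x³. Remainder: −3x⁵ + 6x⁴ + 25x³ − 14x² − 28x − 5.
Step 4: lead(−3x⁵ + 6x⁴ + 25x³ − 14x² − 28x − 5) ÷ lead(D) = −3x⁵ ÷ 3x³ = −x². Subtract (−x²)·D = −3x⁵ + 4x³ + x². Remainder: 6x⁴ + 21x³ − 15x² − 28x − 5.
Step 5: lead(6x⁴ + 21x³ − 15x² − 28x − 5) ÷ lead(D) = 6x⁴ ÷ 3x³ = 2x. Subtract (2x)·D = 6x⁴ − 8x² − 2x. Remainder: 21x³ − 7x² − 26x − 5.
Step 6: lead(21x³ − 7x² − 26x − 5) ÷ lead(D) = 21x³ ÷ 3x³ = 7. Subtract (7)·D = 21x³ − 28x − 7. Remainder: −7x² + 2x + 2.

R(x) = −7x² + 2x + 2, so D(x) is not a factor of P(x). no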